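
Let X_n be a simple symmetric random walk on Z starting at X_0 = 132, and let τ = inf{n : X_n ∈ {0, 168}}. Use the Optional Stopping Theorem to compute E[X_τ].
E[X_τ] = 132

X_n is a martingale and τ is a bounded-mean stopping time (indeed τ is finite a.s. with bounded expectation since the walk is in a bounded region). By the OST, E[X_τ] = E[X_0] = 132. Equivalently: E[X_τ] = 168 · P(hit 168 first) + 0 · P(hit 0 first) = 168 · (132/168) = 132.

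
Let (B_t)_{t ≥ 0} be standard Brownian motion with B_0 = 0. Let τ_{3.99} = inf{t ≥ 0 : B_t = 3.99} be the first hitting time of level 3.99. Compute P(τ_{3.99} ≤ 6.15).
P(τ_{3.99} ≤ 6.15) = 2(1 − Φ(3.99/√6.15)) = 2(1 − Φ(1.6089)) ≈ 0.1076

By the reflection principle for standard BM, P(τ_b ≤ t) = 2 · P(B_t ≥ b). Since B_t ~ N(0, t), P(B_t ≥ 3.99) = 1 − Φ(3.99/√t) = 1 − Φ(3.99/√6.15) = 1 − Φ(1.6089) ≈ 0.05382. Doubling: P(τ_{3.99} ≤ 6.15) ≈ 2 · 0.05382 = 0.10764 ≈ 0.1076.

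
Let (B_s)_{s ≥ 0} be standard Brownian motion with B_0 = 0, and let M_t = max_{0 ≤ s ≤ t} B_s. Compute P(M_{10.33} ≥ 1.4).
P(M_{10.33} ≥ 1.4) = 2·P(B_{10.33} ≥ 1.4) = 2(1 − Φ(1.4/√10.33)) ≈ 0.6631

By the reflection principle for Brownian motion, P(M_t ≥ a) = 2 · P(B_t ≥ a) for a ≥ 0. Since B_t ~ N(0, t), P(B_t ≥ 1.4) = 1 − Φ(1.4/√t) = 1 − Φ(1.4/√10.33) = 1 − Φ(0.4356). So
  P(M_{10.33} ≥ 1.4) = 2(1 − Φ(0.4356)) ≈ 0.6631.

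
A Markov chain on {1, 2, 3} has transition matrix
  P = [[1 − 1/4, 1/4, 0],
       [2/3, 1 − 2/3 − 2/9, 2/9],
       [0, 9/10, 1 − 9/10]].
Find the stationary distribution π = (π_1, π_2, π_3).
π = (216/317, 81/317, 20/317)

This is a birth-death chain on three states, which satisfies detailed balance: π_1 · P_{12} = π_2 · P_{21} and π_2 · P_{23} = π_3 · P_{32}.
From π_1 · 1/4 = π_2 · 2/3: π_2/π_1 = (1/4)/(2/3) = 3/8.
From π_2 · 2/9 = π_3 · 9/10: π_3/π_2 = (2/9)/(9/10) = 20/81.
Take π_1 proportional to 1; then unnormalized π = (1, 3/8, 5/54). Normalize by dividing by the sum 317/216:
  π = (216/317, 81/317, 20/317).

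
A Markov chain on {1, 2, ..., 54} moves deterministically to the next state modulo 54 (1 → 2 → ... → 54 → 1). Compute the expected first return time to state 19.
E[T_19 | X_0 = 19] = 54

The chain cycles deterministically, so starting at state 19 it returns in exactly 54 steps. Equivalently, the stationary distribution is uniform π_j = 1/54 for every state j, so by Kac's formula E[T_19] = 1/π_19 = 54.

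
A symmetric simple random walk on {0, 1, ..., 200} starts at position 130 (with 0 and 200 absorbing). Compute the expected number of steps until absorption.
E[τ | X_0 = 130] = 9100

Let v_k = E[τ | X_0 = k]. Boundary: v_0 = v_200 = 0. Recurrence: v_k = 1 + (v_{k-1} + v_{k+1})/2 for 1 ≤ k ≤ 199. The particular solution to v_k − (v_{k-1} + v_{k+1})/2 = 1 is v_k = −k^2. Adding homogeneous solution A + B k and matching boundaries gives v_k = k (200 − k). Substituting k = 130: v_130 = 130 · 70 = 9100.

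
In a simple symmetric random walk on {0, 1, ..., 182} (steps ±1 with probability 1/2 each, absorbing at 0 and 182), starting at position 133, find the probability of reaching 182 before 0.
P(hit 182 before 0) = 133/182 = 19/26

Let u_k = P(hit 182 before 0 | start at k). Then u_0 = 0, u_182 = 1, and u_k = u_{k-1}/2 + u_{k+1}/2 for 1 ≤ k ≤ 181. This harmonic recurrence is solved by u_k = k/182, giving u_133 = 133/182 = 19/26.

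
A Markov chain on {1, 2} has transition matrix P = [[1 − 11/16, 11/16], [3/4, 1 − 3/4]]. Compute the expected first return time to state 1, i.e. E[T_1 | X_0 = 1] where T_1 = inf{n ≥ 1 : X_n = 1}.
E[T_1 | X_0 = 1] = 1/π_1 = 23/12

For an irreducible recurrent Markov chain with stationary distribution π, E[T_i | X_0 = i] = 1/π_i (Kac's formula). Here π_1 = (3/4)/(11/16 + 3/4) = (3/4)/(23/16) = 12/23, so E[T_1 | X_0 = 1] = 1/π_1 = (11/16 + 3/4)/(3/4) = (23/16)/(3/4) = 23/12.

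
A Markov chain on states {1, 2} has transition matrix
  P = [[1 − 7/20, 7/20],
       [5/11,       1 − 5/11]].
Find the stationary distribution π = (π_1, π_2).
π_1 = 100/177, π_2 = 77/177

Solve πP = π with π_1 + π_2 = 1. From πP = π: π_1 · (1 − 7/20) + π_2 · 5/11 = π_1 ⇒ π_2 · 5/11 = π_1 · 7/20 ⇒ π_2/π_1 = (7/20)/(5/11) = 77/100. Together with π_1 + π_2 = 1:
  π_1 = (5/11)/(7/20 + 5/11) = (5/11)/(177/220) = 100/177,
  π_2 = (7/20)/(7/20 + 5/11) = (7/20)/(177/220) = 77/177.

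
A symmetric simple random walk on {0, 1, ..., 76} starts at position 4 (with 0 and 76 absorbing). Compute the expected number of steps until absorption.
E[τ | X_0 = 4] = 288

Let v_k = E[τ | X_0 = k]. Boundary: v_0 = v_76 = 0. Recurrence: v_k = 1 + (v_{k-1} + v_{k+1})/2 for 1 ≤ k ≤ 75. The particular solution to v_k − (v_{k-1} + v_{k+1})/2 = 1 is v_k = −k^2. Adding homogeneous solution A + B k and matching boundaries gives v_k = k (76 − k). Substituting k = 4: v_4 = 4 · 72 = 288.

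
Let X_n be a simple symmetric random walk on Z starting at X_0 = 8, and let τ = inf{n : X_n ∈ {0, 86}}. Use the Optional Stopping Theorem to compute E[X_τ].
E[X_τ] = 8

X_n is a martingale and τ is a bounded-mean stopping time (indeed τ is finite a.s. with bounded expectation since the walk is in a bounded region). By the OST, E[X_τ] = E[X_0] = 8. Equivalently: E[X_τ] = 86 · P(hit 86 first) + 0 · P(hit 0 first) = 86 · (8/86) = 8.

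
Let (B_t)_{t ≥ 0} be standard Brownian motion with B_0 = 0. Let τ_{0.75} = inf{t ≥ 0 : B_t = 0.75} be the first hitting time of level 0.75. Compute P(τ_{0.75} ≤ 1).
P(τ_{0.75} ≤ 1) = 2(1 − Φ(0.75/√1)) = 2(1 − Φ(0.7500)) ≈ 0.4533

By the reflection principle for standard BM, P(τ_b ≤ t) = 2 · P(B_t ≥ b). Since B_t ~ N(0, t), P(B_t ≥ 0.75) = 1 − Φ(0.75/√t) = 1 − Φ(0.75/√1) = 1 − Φ(0.7500) ≈ 0.22663. Doubling: P(τ_{0.75} ≤ 1) ≈ 2 · 0.22663 = 0.45326 ≈ 0.4533.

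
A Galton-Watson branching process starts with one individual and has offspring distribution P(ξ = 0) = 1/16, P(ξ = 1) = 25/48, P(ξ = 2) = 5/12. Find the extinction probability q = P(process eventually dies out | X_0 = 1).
q = 3/20

The pgf is f(s) = 1/16 + 25/48·s + 5/12·s². The extinction probability q is the smallest fixed point of f in [0, 1]. Setting s = f(s):
  5/12·s² + (25/48 − 1)·s + 1/16 = 0
  5/12·s² − (1/16 + 5/12)·s + 1/16 = 0
which factors as (s − 1)·(5/12·s − 1/16) = 0, giving roots s = 1 and s = (1/16)/(5/12) = 3/20.
Mean offspring μ = 25/48 + 2·5/12 = 65/48 > 1 (supercritical), so q < 1. The extinction probability is the smaller root: q = (1/16)/(5/12) = 3/20.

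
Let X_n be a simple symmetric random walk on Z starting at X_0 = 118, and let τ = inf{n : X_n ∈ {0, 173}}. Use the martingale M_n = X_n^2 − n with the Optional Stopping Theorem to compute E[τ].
E[τ] = 6490

M_n = X_n^2 − n is a martingale (since E[X_{n+1}^2 | F_n] = X_n^2 + 1). By OST (τ has finite mean in a bounded region), E[M_τ] = E[M_0] = X_0^2 − 0 = 118^2 = 13924. Also E[M_τ] = E[X_τ^2] − E[τ]. The walk exits at 0 or 173, with P(hit 173 first) = 118/173, so E[X_τ^2] = 173^2 · 118/173 + 0 = 20414. Thus E[τ] = E[X_τ^2] − E[M_τ] = 20414 − 13924 = 6490 = 118(173 − 118) = 6490.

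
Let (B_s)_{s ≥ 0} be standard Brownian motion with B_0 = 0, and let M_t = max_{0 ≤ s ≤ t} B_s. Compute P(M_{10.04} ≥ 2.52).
P(M_{10.04} ≥ 2.52) = 2·P(B_{10.04} ≥ 2.52) = 2(1 − Φ(2.52/√10.04)) ≈ 0.4264

By the reflection principle for Brownian motion, P(M_t ≥ a) = 2 · P(B_t ≥ a) for a ≥ 0. Since B_t ~ N(0, t), P(B_t ≥ 2.52) = 1 − Φ(2.52/√t) = 1 − Φ(2.52/√10.04) = 1 − Φ(0.7953). So
  P(M_{10.04} ≥ 2.52) = 2(1 − Φ(0.7953)) ≈ 0.4264.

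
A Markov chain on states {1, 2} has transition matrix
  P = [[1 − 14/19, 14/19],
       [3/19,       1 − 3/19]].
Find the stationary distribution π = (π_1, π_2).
π_1 = 3/17, π_2 = 14/17

Solve πP = π with π_1 + π_2 = 1. From πP = π: π_1 · (1 − 14/19) + π_2 · 3/19 = π_1 ⇒ π_2 · 3/19 = π_1 · 14/19 ⇒ π_2/π_1 = (14/19)/(3/19) = 14/3. Together with π_1 + π_2 = 1:
  π_1 = (3/19)/(14/19 + 3/19) = (3/19)/(17/19) = 3/17,
  π_2 = (14/19)/(14/19 + 3/19) = (14/19)/(17/19) = 14/17.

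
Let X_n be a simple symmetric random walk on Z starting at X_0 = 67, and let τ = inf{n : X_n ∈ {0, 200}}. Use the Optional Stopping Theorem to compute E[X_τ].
E[X_τ] = 67

X_n is a martingale and τ is a bounded-mean stopping time (indeed τ is finite a.s. with bounded expectation since the walk is in a bounded region). By the OST, E[X_τ] = E[X_0] = 67. Equivalently: E[X_τ] = 200 · P(hit 200 first) + 0 · P(hit 0 first) = 200 · (67/200) = 67.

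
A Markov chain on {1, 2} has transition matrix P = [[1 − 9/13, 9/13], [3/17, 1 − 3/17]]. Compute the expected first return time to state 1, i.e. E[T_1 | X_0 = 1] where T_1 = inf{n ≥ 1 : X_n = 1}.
E[T_1 | X_0 = 1] = 1/π_1 = 64/13

For an irreducible recurrent Markov chain with stationary distribution π, E[T_i | X_0 = i] = 1/π_i (Kac's formula). Here π_1 = (3/17)/(9/13 + 3/17) = (3/17)/(192/221) = 13/64, so E[T_1 | X_0 = 1] = 1/π_1 = (9/13 + 3/17)/(3/17) = (192/221)/(3/17) = 64/13.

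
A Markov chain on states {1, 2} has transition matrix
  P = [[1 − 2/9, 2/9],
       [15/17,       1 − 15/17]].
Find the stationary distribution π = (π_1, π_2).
π_1 = 135/169, π_2 = 34/169

Solve πP = π with π_1 + π_2 = 1. From πP = π: π_1 · (1 − 2/9) + π_2 · 15/17 = π_1 ⇒ π_2 · 15/17 = π_1 · 2/9 ⇒ π_2/π_1 = (2/9)/(15/17) = 34/135. Together with π_1 + π_2 = 1:
  π_1 = (15/17)/(2/9 + 15/17) = (15/17)/(169/153) = 135/169,
  π_2 = (2/9)/(2/9 + 15/17) = (2/9)/(169/153) = 34/169.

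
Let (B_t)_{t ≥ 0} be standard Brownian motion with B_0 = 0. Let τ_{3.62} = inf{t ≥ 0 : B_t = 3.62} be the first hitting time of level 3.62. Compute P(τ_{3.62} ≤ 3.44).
P(τ_{3.62} ≤ 3.44) = 2(1 − Φ(3.62/√3.44)) = 2(1 − Φ(1.9518)) ≈ 0.0510

By the reflection principle for standard BM, P(τ_b ≤ t) = 2 · P(B_t ≥ b). Since B_t ~ N(0, t), P(B_t ≥ 3.62) = 1 − Φ(3.62/√t) = 1 − Φ(3.62/√3.44) = 1 − Φ(1.9518) ≈ 0.02548. Doubling: P(τ_{3.62} ≤ 3.44) ≈ 2 · 0.02548 = 0.05096 ≈ 0.0510.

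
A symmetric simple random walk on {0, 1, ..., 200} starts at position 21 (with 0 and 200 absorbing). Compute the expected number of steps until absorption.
E[τ | X_0 = 21] = 3759

Let v_k = E[τ | X_0 = k]. Boundary: v_0 = v_200 = 0. Recurrence: v_k = 1 + (v_{k-1} + v_{k+1})/2 for 1 ≤ k ≤ 199. The particular solution to v_k − (v_{k-1} + v_{k+1})/2 = 1 is v_k = −k^2. Adding homogeneous solution A + B k and matching boundaries gives v_k = k (200 − k). Substituting k = 21: v_21 = 21 · 179 = 3759.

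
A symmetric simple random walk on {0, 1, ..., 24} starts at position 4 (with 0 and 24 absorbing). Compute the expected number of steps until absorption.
E[τ | X_0 = 4] = 80

Let v_k = E[τ | X_0 = k]. Boundary: v_0 = v_24 = 0. Recurrence: v_k = 1 + (v_{k-1} + v_{k+1})/2 for 1 ≤ k ≤ 23. The particular solution to v_k − (v_{k-1} + v_{k+1})/2 = 1 is v_k = −k^2. Adding homogeneous solution A + B k and matching boundaries gives v_k = k (24 − k). Substituting k = 4: v_4 = 4 · 20 = 80.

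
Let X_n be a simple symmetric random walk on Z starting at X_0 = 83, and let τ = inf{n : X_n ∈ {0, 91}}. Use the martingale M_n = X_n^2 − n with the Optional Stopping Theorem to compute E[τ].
E[τ] = 664

M_n = X_n^2 − n is a martingale (since E[X_{n+1}^2 | F_n] = X_n^2 + 1). By OST (τ has finite mean in a bounded region), E[M_τ] = E[M_0] = X_0^2 − 0 = 83^2 = 6889. Also E[M_τ] = E[X_τ^2] − E[τ]. The walk exits at 0 or 91, with P(hit 91 first) = 83/91, so E[X_τ^2] = 91^2 · 83/91 + 0 = 7553. Thus E[τ] = E[X_τ^2] − E[M_τ] = 7553 − 6889 = 664 = 83(91 − 83) = 664.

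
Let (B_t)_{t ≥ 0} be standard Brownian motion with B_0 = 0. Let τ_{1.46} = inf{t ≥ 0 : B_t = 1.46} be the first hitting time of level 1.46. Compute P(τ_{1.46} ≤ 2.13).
P(τ_{1.46} ≤ 2.13) = 2(1 − Φ(1.46/√2.13)) = 2(1 − Φ(1.0004)) ≈ 0.3171

By the reflection principle for standard BM, P(τ_b ≤ t) = 2 · P(B_t ≥ b). Since B_t ~ N(0, t), P(B_t ≥ 1.46) = 1 − Φ(1.46/√t) = 1 − Φ(1.46/√2.13) = 1 − Φ(1.0004) ≈ 0.15856. Doubling: P(τ_{1.46} ≤ 2.13) ≈ 2 · 0.15856 = 0.31712 ≈ 0.3171.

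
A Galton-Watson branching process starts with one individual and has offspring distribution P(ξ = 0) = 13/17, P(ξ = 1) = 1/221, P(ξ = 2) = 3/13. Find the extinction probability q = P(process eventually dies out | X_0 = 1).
q = 1

Mean offspring μ = 0·13/17 + 1·1/221 + 2·3/13 = 103/221 ≤ 1. For μ ≤ 1 with offspring not concentrated at 1, the Galton-Watson process goes extinct almost surely, so q = 1.
(Algebraic check: The pgf is f(s) = 13/17 + 1/221·s + 3/13·s². The extinction probability q is the smallest fixed point of f in [0, 1]. Setting s = f(s):
  3/13·s² + (1/221 − 1)·s + 13/17 = 0
  3/13·s² − (13/17 + 3/13)·s + 13/17 = 0
which factors as (s − 1)·(3/13·s − 13/17) = 0, giving roots s = 1 and s = (13/17)/(3/13) = 169/51. Since 169/51 ≥ 1, the smallest root in [0, 1] is s = 1.)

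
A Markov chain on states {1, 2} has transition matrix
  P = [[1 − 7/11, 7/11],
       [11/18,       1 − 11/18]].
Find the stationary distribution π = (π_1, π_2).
π_1 = 121/247, π_2 = 126/247

Solve πP = π with π_1 + π_2 = 1. From πP = π: π_1 · (1 − 7/11) + π_2 · 11/18 = π_1 ⇒ π_2 · 11/18 = π_1 · 7/11 ⇒ π_2/π_1 = (7/11)/(11/18) = 126/121. Together with π_1 + π_2 = 1:
  π_1 = (11/18)/(7/11 + 11/18) = (11/18)/(247/198) = 121/247,
  π_2 = (7/11)/(7/11 + 11/18) = (7/11)/(247/198) = 126/247.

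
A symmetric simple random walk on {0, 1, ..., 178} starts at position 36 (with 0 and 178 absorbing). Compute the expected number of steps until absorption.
E[τ | X_0 = 36] = 5112

Let v_k = E[τ | X_0 = k]. Boundary: v_0 = v_178 = 0. Recurrence: v_k = 1 + (v_{k-1} + v_{k+1})/2 for 1 ≤ k ≤ 177. The particular solution to v_k − (v_{k-1} + v_{k+1})/2 = 1 is v_k = −k^2. Adding homogeneous solution A + B k and matching boundaries gives v_k = k (178 − k). Substituting k = 36: v_36 = 36 · 142 = 5112.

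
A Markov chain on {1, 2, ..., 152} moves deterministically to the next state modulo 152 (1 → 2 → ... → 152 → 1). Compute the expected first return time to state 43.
E[T_43 | X_0 = 43] = 152

The chain cycles deterministically, so starting at state 43 it returns in exactly 152 steps. Equivalently, the stationary distribution is uniform π_j = 1/152 for every state j, so by Kac's formula E[T_43] = 1/π_43 = 152.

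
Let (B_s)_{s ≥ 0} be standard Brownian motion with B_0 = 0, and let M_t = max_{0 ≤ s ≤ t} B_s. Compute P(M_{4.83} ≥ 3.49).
P(M_{4.83} ≥ 3.49) = 2·P(B_{4.83} ≥ 3.49) = 2(1 − Φ(3.49/√4.83)) ≈ 0.1123

By the reflection principle for Brownian motion, P(M_t ≥ a) = 2 · P(B_t ≥ a) for a ≥ 0. Since B_t ~ N(0, t), P(B_t ≥ 3.49) = 1 − Φ(3.49/√t) = 1 − Φ(3.49/√4.83) = 1 − Φ(1.5880). So
  P(M_{4.83} ≥ 3.49) = 2(1 − Φ(1.5880)) ≈ 0.1123.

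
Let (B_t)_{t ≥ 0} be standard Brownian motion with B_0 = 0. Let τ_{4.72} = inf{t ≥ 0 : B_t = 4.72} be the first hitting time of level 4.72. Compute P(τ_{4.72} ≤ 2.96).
P(τ_{4.72} ≤ 2.96) = 2(1 − Φ(4.72/√2.96)) = 2(1 − Φ(2.7434)) ≈ 0.0061

By the reflection principle for standard BM, P(τ_b ≤ t) = 2 · P(B_t ≥ b). Since B_t ~ N(0, t), P(B_t ≥ 4.72) = 1 − Φ(4.72/√t) = 1 − Φ(4.72/√2.96) = 1 − Φ(2.7434) ≈ 0.00304. Doubling: P(τ_{4.72} ≤ 2.96) ≈ 2 · 0.00304 = 0.00608 ≈ 0.0061.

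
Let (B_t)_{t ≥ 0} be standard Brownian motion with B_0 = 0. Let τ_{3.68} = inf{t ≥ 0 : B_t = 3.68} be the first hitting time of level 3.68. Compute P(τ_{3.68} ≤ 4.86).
P(τ_{3.68} ≤ 4.86) = 2(1 − Φ(3.68/√4.86)) = 2(1 − Φ(1.6693)) ≈ 0.0951

By the reflection principle for standard BM, P(τ_b ≤ t) = 2 · P(B_t ≥ b). Since B_t ~ N(0, t), P(B_t ≥ 3.68) = 1 − Φ(3.68/√t) = 1 − Φ(3.68/√4.86) = 1 − Φ(1.6693) ≈ 0.04753. Doubling: P(τ_{3.68} ≤ 4.86) ≈ 2 · 0.04753 = 0.09506 ≈ 0.0951.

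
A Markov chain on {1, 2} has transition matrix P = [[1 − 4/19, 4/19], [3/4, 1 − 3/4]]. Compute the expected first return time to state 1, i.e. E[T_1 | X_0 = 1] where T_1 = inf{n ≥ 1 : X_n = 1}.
E[T_1 | X_0 = 1] = 1/π_1 = 73/57

For an irreducible recurrent Markov chain with stationary distribution π, E[T_i | X_0 = i] = 1/π_i (Kac's formula). Here π_1 = (3/4)/(4/19 + 3/4) = (3/4)/(73/76) = 57/73, so E[T_1 | X_0 = 1] = 1/π_1 = (4/19 + 3/4)/(3/4) = (73/76)/(3/4) = 73/57.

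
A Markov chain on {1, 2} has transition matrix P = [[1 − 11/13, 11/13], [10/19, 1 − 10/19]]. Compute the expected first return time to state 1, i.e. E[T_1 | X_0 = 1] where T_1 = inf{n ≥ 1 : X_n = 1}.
E[T_1 | X_0 = 1] = 1/π_1 = 339/130

For an irreducible recurrent Markov chain with stationary distribution π, E[T_i | X_0 = i] = 1/π_i (Kac's formula). Here π_1 = (10/19)/(11/13 + 10/19) = (10/19)/(339/247) = 130/339, so E[T_1 | X_0 = 1] = 1/π_1 = (11/13 + 10/19)/(10/19) = (339/247)/(10/19) = 339/130.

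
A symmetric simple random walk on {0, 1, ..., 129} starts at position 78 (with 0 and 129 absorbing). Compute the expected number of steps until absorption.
E[τ | X_0 = 78] = 3978

Let v_k = E[τ | X_0 = k]. Boundary: v_0 = v_129 = 0. Recurrence: v_k = 1 + (v_{k-1} + v_{k+1})/2 for 1 ≤ k ≤ 128. The particular solution to v_k − (v_{k-1} + v_{k+1})/2 = 1 is v_k = −k^2. Adding homogeneous solution A + B k and matching boundaries gives v_k = k (129 − k). Substituting k = 78: v_78 = 78 · 51 = 3978.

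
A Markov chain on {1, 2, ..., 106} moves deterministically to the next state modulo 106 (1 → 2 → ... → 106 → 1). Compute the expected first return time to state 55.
E[T_55 | X_0 = 55] = 106

The chain cycles deterministically, so starting at state 55 it returns in exactly 106 steps. Equivalently, the stationary distribution is uniform π_j = 1/106 for every state j, so by Kac's formula E[T_55] = 1/π_55 = 106.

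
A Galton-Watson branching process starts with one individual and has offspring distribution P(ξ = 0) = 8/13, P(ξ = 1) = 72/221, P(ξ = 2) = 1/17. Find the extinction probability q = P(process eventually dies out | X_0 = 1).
q = 1

Mean offspring μ = 0·8/13 + 1·72/221 + 2·1/17 = 98/221 ≤ 1. For μ ≤ 1 with offspring not concentrated at 1, the Galton-Watson process goes extinct almost surely, so q = 1.
(Algebraic check: The pgf is f(s) = 8/13 + 72/221·s + 1/17·s². The extinction probability q is the smallest fixed point of f in [0, 1]. Setting s = f(s):
  1/17·s² + (72/221 − 1)·s + 8/13 = 0
  1/17·s² − (8/13 + 1/17)·s + 8/13 = 0
which factors as (s − 1)·(1/17·s − 8/13) = 0, giving roots s = 1 and s = (8/13)/(1/17) = 136/13. Since 136/13 ≥ 1, the smallest root in [0, 1] is s = 1.)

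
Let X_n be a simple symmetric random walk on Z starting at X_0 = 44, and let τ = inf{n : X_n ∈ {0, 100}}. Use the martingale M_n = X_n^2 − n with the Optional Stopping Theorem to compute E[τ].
E[τ] = 2464

M_n = X_n^2 − n is a martingale (since E[X_{n+1}^2 | F_n] = X_n^2 + 1). By OST (τ has finite mean in a bounded region), E[M_τ] = E[M_0] = X_0^2 − 0 = 44^2 = 1936. Also E[M_τ] = E[X_τ^2] − E[τ]. The walk exits at 0 or 100, with P(hit 100 first) = 44/100, so E[X_τ^2] = 100^2 · 44/100 + 0 = 4400. Thus E[τ] = E[X_τ^2] − E[M_τ] = 4400 − 1936 = 2464 = 44(100 − 44) = 2464.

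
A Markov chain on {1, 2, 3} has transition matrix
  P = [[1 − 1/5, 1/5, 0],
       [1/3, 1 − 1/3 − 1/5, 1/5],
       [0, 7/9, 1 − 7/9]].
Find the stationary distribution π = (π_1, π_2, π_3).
π = (175/307, 105/307, 27/307)

This is a birth-death chain on three states, which satisfies detailed balance: π_1 · P_{12} = π_2 · P_{21} and π_2 · P_{23} = π_3 · P_{32}.
From π_1 · 1/5 = π_2 · 1/3: π_2/π_1 = (1/5)/(1/3) = 3/5.
From π_2 · 1/5 = π_3 · 7/9: π_3/π_2 = (1/5)/(7/9) = 9/35.
Take π_1 proportional to 1; then unnormalized π = (1, 3/5, 27/175). Normalize by dividing by the sum 307/175:
  π = (175/307, 105/307, 27/307).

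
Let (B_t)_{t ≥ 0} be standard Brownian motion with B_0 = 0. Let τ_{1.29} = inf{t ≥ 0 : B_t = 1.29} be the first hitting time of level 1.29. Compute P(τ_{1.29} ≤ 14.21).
P(τ_{1.29} ≤ 14.21) = 2(1 − Φ(1.29/√14.21)) = 2(1 − Φ(0.3422)) ≈ 0.7322

By the reflection principle for standard BM, P(τ_b ≤ t) = 2 · P(B_t ≥ b). Since B_t ~ N(0, t), P(B_t ≥ 1.29) = 1 − Φ(1.29/√t) = 1 − Φ(1.29/√14.21) = 1 − Φ(0.3422) ≈ 0.36610. Doubling: P(τ_{1.29} ≤ 14.21) ≈ 2 · 0.36610 = 0.73220 ≈ 0.7322.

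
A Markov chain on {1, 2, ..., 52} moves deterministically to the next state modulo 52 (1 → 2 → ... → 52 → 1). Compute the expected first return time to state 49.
E[T_49 | X_0 = 49] = 52

The chain cycles deterministically, so starting at state 49 it returns in exactly 52 steps. Equivalently, the stationary distribution is uniform π_j = 1/52 for every state j, so by Kac's formula E[T_49] = 1/π_49 = 52.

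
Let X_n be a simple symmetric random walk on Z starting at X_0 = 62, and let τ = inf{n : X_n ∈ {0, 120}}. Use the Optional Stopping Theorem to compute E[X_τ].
E[X_τ] = 62

X_n is a martingale and τ is a bounded-mean stopping time (indeed τ is finite a.s. with bounded expectation since the walk is in a bounded region). By the OST, E[X_τ] = E[X_0] = 62. Equivalently: E[X_τ] = 120 · P(hit 120 first) + 0 · P(hit 0 first) = 120 · (62/120) = 62.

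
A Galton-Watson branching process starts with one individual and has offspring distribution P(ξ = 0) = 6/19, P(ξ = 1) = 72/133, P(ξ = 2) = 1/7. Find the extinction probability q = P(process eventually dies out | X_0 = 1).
q = 1

Mean offspring μ = 0·6/19 + 1·72/133 + 2·1/7 = 110/133 ≤ 1. For μ ≤ 1 with offspring not concentrated at 1, the Galton-Watson process goes extinct almost surely, so q = 1.
(Algebraic check: The pgf is f(s) = 6/19 + 72/133·s + 1/7·s². The extinction probability q is the smallest fixed point of f in [0, 1]. Setting s = f(s):
  1/7·s² + (72/133 − 1)·s + 6/19 = 0
  1/7·s² − (6/19 + 1/7)·s + 6/19 = 0
which factors as (s − 1)·(1/7·s − 6/19) = 0, giving roots s = 1 and s = (6/19)/(1/7) = 42/19. Since 42/19 ≥ 1, the smallest root in [0, 1] is s = 1.)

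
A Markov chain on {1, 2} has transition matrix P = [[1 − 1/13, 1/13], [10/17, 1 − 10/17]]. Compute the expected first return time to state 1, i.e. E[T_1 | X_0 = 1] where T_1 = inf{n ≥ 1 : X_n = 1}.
E[T_1 | X_0 = 1] = 1/π_1 = 147/130

For an irreducible recurrent Markov chain with stationary distribution π, E[T_i | X_0 = i] = 1/π_i (Kac's formula). Here π_1 = (10/17)/(1/13 + 10/17) = (10/17)/(147/221) = 130/147, so E[T_1 | X_0 = 1] = 1/π_1 = (1/13 + 10/17)/(10/17) = (147/221)/(10/17) = 147/130.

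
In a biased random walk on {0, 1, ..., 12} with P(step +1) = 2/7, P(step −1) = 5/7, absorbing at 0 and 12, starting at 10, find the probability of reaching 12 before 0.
P(hit 12 before 0) = (1 − (5/2)^10) / (1 − (5/2)^12) = 1859924/11625549

Let u_k denote P(reach 12 before 0 | start at k). Boundary: u_0 = 0, u_12 = 1. Recurrence: u_k = 2/7·u_{k+1} + 5/7·u_{k-1} for 1 ≤ k ≤ 11. Try u_k = A + B·r^k with r = q/p = (5/7)/(2/7) = 5/2. Substitution satisfies the recurrence; boundary conditions give:
  u_k = (1 − r^k) / (1 − r^N) = (1 − (5/2)^10) / (1 − (5/2)^12) = 1859924/11625549.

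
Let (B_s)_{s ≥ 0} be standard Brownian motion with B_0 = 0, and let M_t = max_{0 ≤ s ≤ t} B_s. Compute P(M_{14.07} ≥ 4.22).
P(M_{14.07} ≥ 4.22) = 2·P(B_{14.07} ≥ 4.22) = 2(1 − Φ(4.22/√14.07)) ≈ 0.2606

By the reflection principle for Brownian motion, P(M_t ≥ a) = 2 · P(B_t ≥ a) for a ≥ 0. Since B_t ~ N(0, t), P(B_t ≥ 4.22) = 1 − Φ(4.22/√t) = 1 − Φ(4.22/√14.07) = 1 − Φ(1.1250). So
  P(M_{14.07} ≥ 4.22) = 2(1 − Φ(1.1250)) ≈ 0.2606.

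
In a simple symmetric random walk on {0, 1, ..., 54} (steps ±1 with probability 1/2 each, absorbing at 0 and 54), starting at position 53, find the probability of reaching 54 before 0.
P(hit 54 before 0) = 53/54

Let u_k = P(hit 54 before 0 | start at k). Then u_0 = 0, u_54 = 1, and u_k = u_{k-1}/2 + u_{k+1}/2 for 1 ≤ k ≤ 53. This harmonic recurrence is solved by u_k = k/54, giving u_53 = 53/54.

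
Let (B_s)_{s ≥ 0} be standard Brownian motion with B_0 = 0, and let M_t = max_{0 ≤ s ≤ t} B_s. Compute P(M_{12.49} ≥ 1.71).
P(M_{12.49} ≥ 1.71) = 2·P(B_{12.49} ≥ 1.71) = 2(1 − Φ(1.71/√12.49)) ≈ 0.6285

By the reflection principle for Brownian motion, P(M_t ≥ a) = 2 · P(B_t ≥ a) for a ≥ 0. Since B_t ~ N(0, t), P(B_t ≥ 1.71) = 1 − Φ(1.71/√t) = 1 − Φ(1.71/√12.49) = 1 − Φ(0.4839). So
  P(M_{12.49} ≥ 1.71) = 2(1 − Φ(0.4839)) ≈ 0.6285.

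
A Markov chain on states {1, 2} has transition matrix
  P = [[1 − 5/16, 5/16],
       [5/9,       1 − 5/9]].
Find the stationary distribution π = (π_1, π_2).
π_1 = 16/25, π_2 = 9/25

Solve πP = π with π_1 + π_2 = 1. From πP = π: π_1 · (1 − 5/16) + π_2 · 5/9 = π_1 ⇒ π_2 · 5/9 = π_1 · 5/16 ⇒ π_2/π_1 = (5/16)/(5/9) = 9/16. Together with π_1 + π_2 = 1:
  π_1 = (5/9)/(5/16 + 5/9) = (5/9)/(125/144) = 16/25,
  π_2 = (5/16)/(5/16 + 5/9) = (5/16)/(125/144) = 9/25.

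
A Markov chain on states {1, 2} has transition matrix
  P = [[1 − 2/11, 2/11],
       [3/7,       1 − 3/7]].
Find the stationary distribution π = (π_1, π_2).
π_1 = 33/47, π_2 = 14/47

Solve πP = π with π_1 + π_2 = 1. From πP = π: π_1 · (1 − 2/11) + π_2 · 3/7 = π_1 ⇒ π_2 · 3/7 = π_1 · 2/11 ⇒ π_2/π_1 = (2/11)/(3/7) = 14/33. Together with π_1 + π_2 = 1:
  π_1 = (3/7)/(2/11 + 3/7) = (3/7)/(47/77) = 33/47,
  π_2 = (2/11)/(2/11 + 3/7) = (2/11)/(47/77) = 14/47.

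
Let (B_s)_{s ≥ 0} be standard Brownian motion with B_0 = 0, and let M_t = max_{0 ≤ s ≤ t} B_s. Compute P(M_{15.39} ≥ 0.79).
P(M_{15.39} ≥ 0.79) = 2·P(B_{15.39} ≥ 0.79) = 2(1 − Φ(0.79/√15.39)) ≈ 0.8404

By the reflection principle for Brownian motion, P(M_t ≥ a) = 2 · P(B_t ≥ a) for a ≥ 0. Since B_t ~ N(0, t), P(B_t ≥ 0.79) = 1 − Φ(0.79/√t) = 1 − Φ(0.79/√15.39) = 1 − Φ(0.2014). So
  P(M_{15.39} ≥ 0.79) = 2(1 − Φ(0.2014)) ≈ 0.8404.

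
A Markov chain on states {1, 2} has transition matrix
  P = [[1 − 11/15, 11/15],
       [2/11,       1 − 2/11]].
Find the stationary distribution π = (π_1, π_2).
π_1 = 30/151, π_2 = 121/151

Solve πP = π with π_1 + π_2 = 1. From πP = π: π_1 · (1 − 11/15) + π_2 · 2/11 = π_1 ⇒ π_2 · 2/11 = π_1 · 11/15 ⇒ π_2/π_1 = (11/15)/(2/11) = 121/30. Together with π_1 + π_2 = 1:
  π_1 = (2/11)/(11/15 + 2/11) = (2/11)/(151/165) = 30/151,
  π_2 = (11/15)/(11/15 + 2/11) = (11/15)/(151/165) = 121/151.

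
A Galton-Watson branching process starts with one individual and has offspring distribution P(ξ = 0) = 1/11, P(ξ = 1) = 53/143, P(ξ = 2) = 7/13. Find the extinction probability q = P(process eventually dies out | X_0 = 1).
q = 13/77

The pgf is f(s) = 1/11 + 53/143·s + 7/13·s². The extinction probability q is the smallest fixed point of f in [0, 1]. Setting s = f(s):
  7/13·s² + (53/143 − 1)·s + 1/11 = 0
  7/13·s² − (1/11 + 7/13)·s + 1/11 = 0
which factors as (s − 1)·(7/13·s − 1/11) = 0, giving roots s = 1 and s = (1/11)/(7/13) = 13/77.
Mean offspring μ = 53/143 + 2·7/13 = 207/143 > 1 (supercritical), so q < 1. The extinction probability is the smaller root: q = (1/11)/(7/13) = 13/77.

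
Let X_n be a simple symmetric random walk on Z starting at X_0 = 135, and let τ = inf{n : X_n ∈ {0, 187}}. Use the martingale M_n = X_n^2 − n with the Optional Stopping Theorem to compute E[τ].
E[τ] = 7020

M_n = X_n^2 − n is a martingale (since E[X_{n+1}^2 | F_n] = X_n^2 + 1). By OST (τ has finite mean in a bounded region), E[M_τ] = E[M_0] = X_0^2 − 0 = 135^2 = 18225. Also E[M_τ] = E[X_τ^2] − E[τ]. The walk exits at 0 or 187, with P(hit 187 first) = 135/187, so E[X_τ^2] = 187^2 · 135/187 + 0 = 25245. Thus E[τ] = E[X_τ^2] − E[M_τ] = 25245 − 18225 = 7020 = 135(187 − 135) = 7020.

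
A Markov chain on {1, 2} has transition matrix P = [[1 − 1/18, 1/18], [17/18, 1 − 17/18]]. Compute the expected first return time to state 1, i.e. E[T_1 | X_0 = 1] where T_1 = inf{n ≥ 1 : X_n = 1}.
E[T_1 | X_0 = 1] = 1/π_1 = 18/17

For an irreducible recurrent Markov chain with stationary distribution π, E[T_i | X_0 = i] = 1/π_i (Kac's formula). Here π_1 = (17/18)/(1/18 + 17/18) = (17/18)/(1) = 17/18, so E[T_1 | X_0 = 1] = 1/π_1 = (1/18 + 17/18)/(17/18) = (1)/(17/18) = 18/17.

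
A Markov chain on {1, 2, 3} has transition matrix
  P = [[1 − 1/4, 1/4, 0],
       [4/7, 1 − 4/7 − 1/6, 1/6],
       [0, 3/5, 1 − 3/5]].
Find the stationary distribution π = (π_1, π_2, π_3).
π = (288/449, 126/449, 35/449)

This is a birth-death chain on three states, which satisfies detailed balance: π_1 · P_{12} = π_2 · P_{21} and π_2 · P_{23} = π_3 · P_{32}.
From π_1 · 1/4 = π_2 · 4/7: π_2/π_1 = (1/4)/(4/7) = 7/16.
From π_2 · 1/6 = π_3 · 3/5: π_3/π_2 = (1/6)/(3/5) = 5/18.
Take π_1 proportional to 1; then unnormalized π = (1, 7/16, 35/288). Normalize by dividing by the sum 449/288:
  π = (288/449, 126/449, 35/449).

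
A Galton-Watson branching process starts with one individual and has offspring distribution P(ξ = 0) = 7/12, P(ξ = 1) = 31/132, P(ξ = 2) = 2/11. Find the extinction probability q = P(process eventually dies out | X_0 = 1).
q = 1

Mean offspring μ = 0·7/12 + 1·31/132 + 2·2/11 = 79/132 ≤ 1. For μ ≤ 1 with offspring not concentrated at 1, the Galton-Watson process goes extinct almost surely, so q = 1.
(Algebraic check: The pgf is f(s) = 7/12 + 31/132·s + 2/11·s². The extinction probability q is the smallest fixed point of f in [0, 1]. Setting s = f(s):
  2/11·s² + (31/132 − 1)·s + 7/12 = 0
  2/11·s² − (7/12 + 2/11)·s + 7/12 = 0
which factors as (s − 1)·(2/11·s − 7/12) = 0, giving roots s = 1 and s = (7/12)/(2/11) = 77/24. Since 77/24 ≥ 1, the smallest root in [0, 1] is s = 1.)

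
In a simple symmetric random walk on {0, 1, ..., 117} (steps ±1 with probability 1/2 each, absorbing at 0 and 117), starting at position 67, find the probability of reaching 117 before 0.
P(hit 117 before 0) = 67/117

Let u_k = P(hit 117 before 0 | start at k). Then u_0 = 0, u_117 = 1, and u_k = u_{k-1}/2 + u_{k+1}/2 for 1 ≤ k ≤ 116. This harmonic recurrence is solved by u_k = k/117, giving u_67 = 67/117.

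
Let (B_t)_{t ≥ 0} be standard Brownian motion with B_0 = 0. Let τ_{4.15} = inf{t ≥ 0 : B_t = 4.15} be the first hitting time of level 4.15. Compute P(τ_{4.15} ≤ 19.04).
P(τ_{4.15} ≤ 19.04) = 2(1 − Φ(4.15/√19.04)) = 2(1 − Φ(0.9511)) ≈ 0.3416

By the reflection principle for standard BM, P(τ_b ≤ t) = 2 · P(B_t ≥ b). Since B_t ~ N(0, t), P(B_t ≥ 4.15) = 1 − Φ(4.15/√t) = 1 − Φ(4.15/√19.04) = 1 − Φ(0.9511) ≈ 0.17078. Doubling: P(τ_{4.15} ≤ 19.04) ≈ 2 · 0.17078 = 0.34156 ≈ 0.3416.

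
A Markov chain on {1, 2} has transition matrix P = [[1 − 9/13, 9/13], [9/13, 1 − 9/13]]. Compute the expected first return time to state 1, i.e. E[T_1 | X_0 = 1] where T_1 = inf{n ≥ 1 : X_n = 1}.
E[T_1 | X_0 = 1] = 1/π_1 = 2

For an irreducible recurrent Markov chain with stationary distribution π, E[T_i | X_0 = i] = 1/π_i (Kac's formula). Here π_1 = (9/13)/(9/13 + 9/13) = (9/13)/(18/13) = 1/2, so E[T_1 | X_0 = 1] = 1/π_1 = (9/13 + 9/13)/(9/13) = (18/13)/(9/13) = 2.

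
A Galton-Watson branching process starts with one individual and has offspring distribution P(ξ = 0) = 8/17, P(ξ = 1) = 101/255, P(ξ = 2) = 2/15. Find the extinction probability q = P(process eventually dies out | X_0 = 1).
q = 1

Mean offspring μ = 0·8/17 + 1·101/255 + 2·2/15 = 169/255 ≤ 1. For μ ≤ 1 with offspring not concentrated at 1, the Galton-Watson process goes extinct almost surely, so q = 1.
(Algebraic check: The pgf is f(s) = 8/17 + 101/255·s + 2/15·s². The extinction probability q is the smallest fixed point of f in [0, 1]. Setting s = f(s):
  2/15·s² + (101/255 − 1)·s + 8/17 = 0
  2/15·s² − (8/17 + 2/15)·s + 8/17 = 0
which factors as (s − 1)·(2/15·s − 8/17) = 0, giving roots s = 1 and s = (8/17)/(2/15) = 60/17. Since 60/17 ≥ 1, the smallest root in [0, 1] is s = 1.)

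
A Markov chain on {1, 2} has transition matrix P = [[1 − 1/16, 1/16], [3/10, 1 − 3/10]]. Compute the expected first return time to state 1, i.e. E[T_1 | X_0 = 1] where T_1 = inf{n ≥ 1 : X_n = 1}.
E[T_1 | X_0 = 1] = 1/π_1 = 29/24

For an irreducible recurrent Markov chain with stationary distribution π, E[T_i | X_0 = i] = 1/π_i (Kac's formula). Here π_1 = (3/10)/(1/16 + 3/10) = (3/10)/(29/80) = 24/29, so E[T_1 | X_0 = 1] = 1/π_1 = (1/16 + 3/10)/(3/10) = (29/80)/(3/10) = 29/24.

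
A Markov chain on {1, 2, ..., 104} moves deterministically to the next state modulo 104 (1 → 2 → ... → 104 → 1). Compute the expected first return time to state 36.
E[T_36 | X_0 = 36] = 104

The chain cycles deterministically, so starting at state 36 it returns in exactly 104 steps. Equivalently, the stationary distribution is uniform π_j = 1/104 for every state j, so by Kac's formula E[T_36] = 1/π_36 = 104.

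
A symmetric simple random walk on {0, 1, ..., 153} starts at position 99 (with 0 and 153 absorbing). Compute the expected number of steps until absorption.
E[τ | X_0 = 99] = 5346

Let v_k = E[τ | X_0 = k]. Boundary: v_0 = v_153 = 0. Recurrence: v_k = 1 + (v_{k-1} + v_{k+1})/2 for 1 ≤ k ≤ 152. The particular solution to v_k − (v_{k-1} + v_{k+1})/2 = 1 is v_k = −k^2. Adding homogeneous solution A + B k and matching boundaries gives v_k = k (153 − k). Substituting k = 99: v_99 = 99 · 54 = 5346.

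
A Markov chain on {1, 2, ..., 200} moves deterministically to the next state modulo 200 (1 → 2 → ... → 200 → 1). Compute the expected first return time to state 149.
E[T_149 | X_0 = 149] = 200

The chain cycles deterministically, so starting at state 149 it returns in exactly 200 steps. Equivalently, the stationary distribution is uniform π_j = 1/200 for every state j, so by Kac's formula E[T_149] = 1/π_149 = 200.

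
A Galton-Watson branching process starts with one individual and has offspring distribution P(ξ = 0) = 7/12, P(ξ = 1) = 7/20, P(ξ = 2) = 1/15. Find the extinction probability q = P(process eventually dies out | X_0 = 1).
q = 1

Mean offspring μ = 0·7/12 + 1·7/20 + 2·1/15 = 29/60 ≤ 1. For μ ≤ 1 with offspring not concentrated at 1, the Galton-Watson process goes extinct almost surely, so q = 1.
(Algebraic check: The pgf is f(s) = 7/12 + 7/20·s + 1/15·s². The extinction probability q is the smallest fixed point of f in [0, 1]. Setting s = f(s):
  1/15·s² + (7/20 − 1)·s + 7/12 = 0
  1/15·s² − (7/12 + 1/15)·s + 7/12 = 0
which factors as (s − 1)·(1/15·s − 7/12) = 0, giving roots s = 1 and s = (7/12)/(1/15) = 35/4. Since 35/4 ≥ 1, the smallest root in [0, 1] is s = 1.)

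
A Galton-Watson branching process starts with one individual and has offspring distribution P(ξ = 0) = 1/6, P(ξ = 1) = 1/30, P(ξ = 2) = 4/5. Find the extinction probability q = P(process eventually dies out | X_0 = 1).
q = 5/24

The pgf is f(s) = 1/6 + 1/30·s + 4/5·s². The extinction probability q is the smallest fixed point of f in [0, 1]. Setting s = f(s):
  4/5·s² + (1/30 − 1)·s + 1/6 = 0
  4/5·s² − (1/6 + 4/5)·s + 1/6 = 0
which factors as (s − 1)·(4/5·s − 1/6) = 0, giving roots s = 1 and s = (1/6)/(4/5) = 5/24.
Mean offspring μ = 1/30 + 2·4/5 = 49/30 > 1 (supercritical), so q < 1. The extinction probability is the smaller root: q = (1/6)/(4/5) = 5/24.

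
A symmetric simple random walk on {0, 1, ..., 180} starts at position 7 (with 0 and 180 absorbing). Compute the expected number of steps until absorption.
E[τ | X_0 = 7] = 1211

Let v_k = E[τ | X_0 = k]. Boundary: v_0 = v_180 = 0. Recurrence: v_k = 1 + (v_{k-1} + v_{k+1})/2 for 1 ≤ k ≤ 179. The particular solution to v_k − (v_{k-1} + v_{k+1})/2 = 1 is v_k = −k^2. Adding homogeneous solution A + B k and matching boundaries gives v_k = k (180 − k). Substituting k = 7: v_7 = 7 · 173 = 1211.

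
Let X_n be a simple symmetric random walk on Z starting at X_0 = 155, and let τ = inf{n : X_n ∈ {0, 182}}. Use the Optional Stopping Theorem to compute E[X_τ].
E[X_τ] = 155

X_n is a martingale and τ is a bounded-mean stopping time (indeed τ is finite a.s. with bounded expectation since the walk is in a bounded region). By the OST, E[X_τ] = E[X_0] = 155. Equivalently: E[X_τ] = 182 · P(hit 182 first) + 0 · P(hit 0 first) = 182 · (155/182) = 155.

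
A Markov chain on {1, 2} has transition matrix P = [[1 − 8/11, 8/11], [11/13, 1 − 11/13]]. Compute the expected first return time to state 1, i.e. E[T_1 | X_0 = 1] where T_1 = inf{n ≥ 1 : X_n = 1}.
E[T_1 | X_0 = 1] = 1/π_1 = 225/121

For an irreducible recurrent Markov chain with stationary distribution π, E[T_i | X_0 = i] = 1/π_i (Kac's formula). Here π_1 = (11/13)/(8/11 + 11/13) = (11/13)/(225/143) = 121/225, so E[T_1 | X_0 = 1] = 1/π_1 = (8/11 + 11/13)/(11/13) = (225/143)/(11/13) = 225/121.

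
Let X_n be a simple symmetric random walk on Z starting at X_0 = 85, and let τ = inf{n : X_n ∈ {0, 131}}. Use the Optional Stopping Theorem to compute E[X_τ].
E[X_τ] = 85

X_n is a martingale and τ is a bounded-mean stopping time (indeed τ is finite a.s. with bounded expectation since the walk is in a bounded region). By the OST, E[X_τ] = E[X_0] = 85. Equivalently: E[X_τ] = 131 · P(hit 131 first) + 0 · P(hit 0 first) = 131 · (85/131) = 85.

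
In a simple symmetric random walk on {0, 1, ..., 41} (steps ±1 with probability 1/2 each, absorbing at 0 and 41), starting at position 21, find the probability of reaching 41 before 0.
P(hit 41 before 0) = 21/41

Let u_k = P(hit 41 before 0 | start at k). Then u_0 = 0, u_41 = 1, and u_k = u_{k-1}/2 + u_{k+1}/2 for 1 ≤ k ≤ 40. This harmonic recurrence is solved by u_k = k/41, giving u_21 = 21/41.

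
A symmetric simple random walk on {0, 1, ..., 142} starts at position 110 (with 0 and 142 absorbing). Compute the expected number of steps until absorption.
E[τ | X_0 = 110] = 3520

Let v_k = E[τ | X_0 = k]. Boundary: v_0 = v_142 = 0. Recurrence: v_k = 1 + (v_{k-1} + v_{k+1})/2 for 1 ≤ k ≤ 141. The particular solution to v_k − (v_{k-1} + v_{k+1})/2 = 1 is v_k = −k^2. Adding homogeneous solution A + B k and matching boundaries gives v_k = k (142 − k). Substituting k = 110: v_110 = 110 · 32 = 3520.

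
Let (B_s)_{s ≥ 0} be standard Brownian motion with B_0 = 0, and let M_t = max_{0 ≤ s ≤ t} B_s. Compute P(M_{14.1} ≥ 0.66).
P(M_{14.1} ≥ 0.66) = 2·P(B_{14.1} ≥ 0.66) = 2(1 − Φ(0.66/√14.1)) ≈ 0.8605

By the reflection principle for Brownian motion, P(M_t ≥ a) = 2 · P(B_t ≥ a) for a ≥ 0. Since B_t ~ N(0, t), P(B_t ≥ 0.66) = 1 − Φ(0.66/√t) = 1 − Φ(0.66/√14.1) = 1 − Φ(0.1758). So
  P(M_{14.1} ≥ 0.66) = 2(1 − Φ(0.1758)) ≈ 0.8605.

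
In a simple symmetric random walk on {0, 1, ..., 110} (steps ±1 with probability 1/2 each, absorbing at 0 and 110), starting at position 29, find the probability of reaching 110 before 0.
P(hit 110 before 0) = 29/110

Let u_k = P(hit 110 before 0 | start at k). Then u_0 = 0, u_110 = 1, and u_k = u_{k-1}/2 + u_{k+1}/2 for 1 ≤ k ≤ 109. This harmonic recurrence is solved by u_k = k/110, giving u_29 = 29/110.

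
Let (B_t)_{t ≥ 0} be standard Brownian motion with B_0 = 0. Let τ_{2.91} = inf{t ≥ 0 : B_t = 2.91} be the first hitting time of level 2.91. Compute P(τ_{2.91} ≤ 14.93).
P(τ_{2.91} ≤ 14.93) = 2(1 − Φ(2.91/√14.93)) = 2(1 − Φ(0.7531)) ≈ 0.4514

By the reflection principle for standard BM, P(τ_b ≤ t) = 2 · P(B_t ≥ b). Since B_t ~ N(0, t), P(B_t ≥ 2.91) = 1 − Φ(2.91/√t) = 1 − Φ(2.91/√14.93) = 1 − Φ(0.7531) ≈ 0.22569. Doubling: P(τ_{2.91} ≤ 14.93) ≈ 2 · 0.22569 = 0.45138 ≈ 0.4514.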